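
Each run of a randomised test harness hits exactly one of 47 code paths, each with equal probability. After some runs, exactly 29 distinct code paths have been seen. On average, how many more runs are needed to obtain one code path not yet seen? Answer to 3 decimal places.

The number of runs until the next new code path is geometric with success probability 18/47, so its mean is 47/18.
E = 47/18 = 2.6111.

2.611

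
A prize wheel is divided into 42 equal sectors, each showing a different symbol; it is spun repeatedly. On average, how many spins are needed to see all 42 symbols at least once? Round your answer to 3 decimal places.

181.723

Split into phases: going from k distinct to k+1 distinct takes on average 42/(42-k) spins.
E[T] = 42/42 + 42/41 + 42/40 + ... + 42/2 + 42/1 = 42·H_{42}.
H_{42} = 4.3267, so E[T] = 181.7232.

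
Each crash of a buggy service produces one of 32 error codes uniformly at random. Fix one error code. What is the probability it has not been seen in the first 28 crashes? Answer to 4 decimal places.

Each crash misses the fixed error code with probability (32-1)/32 = 31/32, independently.
P(still missing after 28) = (31/32)^28 = 0.41108.

0.4111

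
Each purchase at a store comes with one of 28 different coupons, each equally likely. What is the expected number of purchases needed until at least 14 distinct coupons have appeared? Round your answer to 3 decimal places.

18.917

Going from k to k+1 distinct takes a geometric number of purchases with mean 28/(28-k).
Sum over k = 0,...,13: E = 28/28 + 28/27 + 28/26 + ... + 28/16 + 28/15 = 18.9170.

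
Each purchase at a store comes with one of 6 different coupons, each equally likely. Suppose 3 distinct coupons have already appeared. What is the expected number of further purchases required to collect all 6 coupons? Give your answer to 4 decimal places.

11.0000

The wait to go from k to k+1 distinct coupons is geometric with mean 6/(6-k).
Sum over k = 3,...,5: E = 6/3 + 6/2 + 6/1 = 11.00000.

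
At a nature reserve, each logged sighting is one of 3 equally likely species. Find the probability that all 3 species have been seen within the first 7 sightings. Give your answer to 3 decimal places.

0.826

Let A_i be the event that species i is missing after 7 sightings. By inclusion–exclusion on the A_i,
P(all seen) = Σ_{j=0}^{3} (-1)^j C(3,j)((3-j)/3)^7
= 1.0000 - 0.1756 + 0.0014 - 0.0000
= 0.8258.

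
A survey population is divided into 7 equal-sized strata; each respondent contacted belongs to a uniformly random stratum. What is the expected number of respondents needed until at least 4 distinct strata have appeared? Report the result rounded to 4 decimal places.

Going from k to k+1 distinct takes a geometric number of respondents with mean 7/(7-k).
Sum over k = 0,...,3: E = 7/7 + 7/6 + 7/5 + 7/4 = 5.31667.

5.3167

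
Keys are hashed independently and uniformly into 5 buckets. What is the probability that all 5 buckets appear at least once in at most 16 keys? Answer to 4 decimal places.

0.8621

By inclusion–exclusion over which buckets are missing,
P(all seen) = Σ_{j=0}^{5} (-1)^j C(5,j)((5-j)/5)^16
= 1.00000 - 0.14074 + 0.00282 - 0.00000 + 0.00000 - 0.00000
= 0.86208.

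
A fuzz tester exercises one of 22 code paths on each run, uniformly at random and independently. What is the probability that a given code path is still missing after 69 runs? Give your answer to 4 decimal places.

0.0404

On each run the fixed code path fails to appear with probability 21/22.
P(still missing after 69) = (21/22)^69 = 0.04036.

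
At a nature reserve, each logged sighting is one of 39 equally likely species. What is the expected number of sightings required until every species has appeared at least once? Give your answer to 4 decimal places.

After k distinct species have appeared, the next sighting gives a new one with probability (39-k)/39, so the expected wait for the (k+1)-th is 39/(39-k).
E[T] = 39/39 + 39/38 + 39/37 + ... + 39/2 + 39/1 = 39·H_{39}.
H_{39} = 4.25354, so E[T] = 165.88818.

165.8882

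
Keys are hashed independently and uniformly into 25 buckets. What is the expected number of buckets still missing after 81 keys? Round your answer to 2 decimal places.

0.92

For each bucket, P(unseen after 81) = (24/25)^81 = 0.037.
By linearity of expectation, E[unseen] = 25·(24/25)^81 = 0.916.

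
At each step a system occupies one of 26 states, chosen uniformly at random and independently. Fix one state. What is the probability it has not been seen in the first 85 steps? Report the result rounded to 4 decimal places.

Each step misses the fixed state with probability (26-1)/26 = 25/26, independently.
P(still missing after 85) = (25/26)^85 = 0.03566.

0.0357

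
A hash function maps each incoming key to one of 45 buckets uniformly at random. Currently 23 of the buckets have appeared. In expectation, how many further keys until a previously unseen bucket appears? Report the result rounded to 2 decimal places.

2.05

Each key yields a new bucket with probability (45-23)/45 = 22/45, so the wait is geometric with mean 45/22.
E = 45/22 = 2.045.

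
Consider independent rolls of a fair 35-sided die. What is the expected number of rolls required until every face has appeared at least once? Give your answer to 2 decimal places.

145.14

After k distinct faces have appeared, the next roll gives a new one with probability (35-k)/35, so the expected wait for the (k+1)-th is 35/(35-k).
E[T] = 35/35 + 35/34 + 35/33 + ... + 35/2 + 35/1 = 35·H_{35}.
H_{35} = 4.147, so E[T] = 145.137.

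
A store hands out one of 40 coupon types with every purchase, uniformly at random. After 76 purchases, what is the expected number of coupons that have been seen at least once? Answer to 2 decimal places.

34.16

For each coupon, P(seen in 76 purchases) = 1 - (39/40)^76 = 0.854.
By linearity of expectation, E[distinct seen] = 40·(1 - (39/40)^76) = 34.160.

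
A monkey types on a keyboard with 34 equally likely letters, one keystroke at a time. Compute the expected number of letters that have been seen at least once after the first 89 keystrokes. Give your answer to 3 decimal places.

31.614

For each letter, P(seen in 89 keystrokes) = 1 - (33/34)^89 = 0.9298.
By linearity of expectation, E[distinct seen] = 34·(1 - (33/34)^89) = 31.6144.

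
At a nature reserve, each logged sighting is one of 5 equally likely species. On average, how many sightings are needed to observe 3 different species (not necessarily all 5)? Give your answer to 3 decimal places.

With k distinct species already seen, the next new one arrives after an expected 5/(5-k) sightings.
Sum over k = 0,...,2: E = 5/5 + 5/4 + 5/3 = 3.9167.

3.917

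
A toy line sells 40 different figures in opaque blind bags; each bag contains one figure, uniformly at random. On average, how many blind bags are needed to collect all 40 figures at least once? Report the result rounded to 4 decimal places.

The wait to go from k to k+1 distinct figures is geometric with mean 40/(40-k).
E[T] = 40/40 + 40/39 + 40/38 + ... + 40/2 + 40/1 = 40·H_{40}.
H_{40} = 4.27854, so E[T] = 171.14172.

171.1417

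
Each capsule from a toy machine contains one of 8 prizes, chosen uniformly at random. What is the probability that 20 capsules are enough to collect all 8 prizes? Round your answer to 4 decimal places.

0.5306

By inclusion–exclusion over which prizes are missing,
P(all seen) = Σ_{j=0}^{8} (-1)^j C(8,j)((8-j)/8)^20
= 1.00000 - 0.55367 + 0.08879 - 0.00463 + 0.00007 - 0.00000 + 0.00000 - 0.00000 + 0.00000
= 0.53056.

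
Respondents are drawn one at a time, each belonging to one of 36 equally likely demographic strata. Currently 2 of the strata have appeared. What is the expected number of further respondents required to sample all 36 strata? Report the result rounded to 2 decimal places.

148.26

From k distinct to k+1 distinct takes on average 36/(36-k) respondents.
Sum over k = 2,...,35: E = 36/34 + 36/33 + 36/32 + ... + 36/2 + 36/1 = 148.256.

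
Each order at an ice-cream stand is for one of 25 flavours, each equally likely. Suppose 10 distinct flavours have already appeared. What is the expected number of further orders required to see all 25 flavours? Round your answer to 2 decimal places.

82.96

From k distinct to k+1 distinct takes on average 25/(25-k) orders.
Sum over k = 10,...,24: E = 25/15 + 25/14 + 25/13 + ... + 25/2 + 25/1 = 82.956.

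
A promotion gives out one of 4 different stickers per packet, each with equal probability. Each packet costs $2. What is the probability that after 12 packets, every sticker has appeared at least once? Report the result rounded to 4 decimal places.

0.8748

By inclusion–exclusion over which stickers are missing,
P(all seen) = Σ_{j=0}^{4} (-1)^j C(4,j)((4-j)/4)^12
= 1.00000 - 0.12671 + 0.00146 - 0.00000 + 0.00000
= 0.87476.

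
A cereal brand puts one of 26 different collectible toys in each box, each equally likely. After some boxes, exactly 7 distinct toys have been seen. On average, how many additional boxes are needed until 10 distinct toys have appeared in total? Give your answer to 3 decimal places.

The wait to go from k to k+1 distinct toys is geometric with mean 26/(26-k).
Sum over k = 7,...,9: E = 26/19 + 26/18 + 26/17 = 4.3423.

4.342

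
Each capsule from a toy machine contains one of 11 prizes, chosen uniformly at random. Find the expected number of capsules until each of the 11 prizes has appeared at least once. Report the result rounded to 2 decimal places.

After k distinct prizes have appeared, the next capsule gives a new one with probability (11-k)/11, so the expected wait for the (k+1)-th is 11/(11-k).
E[T] = 11/11 + 11/10 + 11/9 + ... + 11/2 + 11/1 = 11·H_{11}.
H_{11} = 3.020, so E[T] = 33.219.

33.22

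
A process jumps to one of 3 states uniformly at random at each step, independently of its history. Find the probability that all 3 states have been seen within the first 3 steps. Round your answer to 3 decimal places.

0.222

By inclusion–exclusion over which states are missing,
P(all seen) = Σ_{j=0}^{3} (-1)^j C(3,j)((3-j)/3)^3
= 1.0000 - 0.8889 + 0.1111 - 0.0000
= 0.2222.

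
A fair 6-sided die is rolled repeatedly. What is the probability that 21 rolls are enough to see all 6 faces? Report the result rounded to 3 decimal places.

0.873

By inclusion–exclusion over which faces are missing,
P(all seen) = Σ_{j=0}^{6} (-1)^j C(6,j)((6-j)/6)^21
= 1.0000 - 0.1304 + 0.0030 - 0.0000 + 0.0000 - 0.0000 + 0.0000
= 0.8726.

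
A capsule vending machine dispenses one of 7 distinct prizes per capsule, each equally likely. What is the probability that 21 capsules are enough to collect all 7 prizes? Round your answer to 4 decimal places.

Let A_i be the event that prize i is missing after 21 capsules. By inclusion–exclusion on the A_i,
P(all seen) = Σ_{j=0}^{7} (-1)^j C(7,j)((7-j)/7)^21
= 1.00000 - 0.27493 + 0.01793 - 0.00028 + 0.00000 - 0.00000 + 0.00000 - 0.00000
= 0.74273.

0.7427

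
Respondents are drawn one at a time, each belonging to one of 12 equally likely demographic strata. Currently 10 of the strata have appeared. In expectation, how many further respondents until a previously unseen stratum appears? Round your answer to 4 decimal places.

6.0000

Each respondent yields a new stratum with probability (12-10)/12 = 2/12, so the wait is geometric with mean 12/2.
E = 12/2 = 6.00000.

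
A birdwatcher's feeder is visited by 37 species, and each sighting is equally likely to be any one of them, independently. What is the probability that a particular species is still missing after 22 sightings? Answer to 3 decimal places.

Each sighting misses the fixed species with probability (37-1)/37 = 36/37, independently.
P(still missing after 22) = (36/37)^22 = 0.5473.

0.547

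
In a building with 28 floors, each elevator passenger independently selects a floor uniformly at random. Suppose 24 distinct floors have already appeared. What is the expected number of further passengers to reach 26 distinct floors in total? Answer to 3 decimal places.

16.333

From k distinct to k+1 distinct takes on average 28/(28-k) passengers.
Sum over k = 24,...,25: E = 28/4 + 28/3 = 16.3333.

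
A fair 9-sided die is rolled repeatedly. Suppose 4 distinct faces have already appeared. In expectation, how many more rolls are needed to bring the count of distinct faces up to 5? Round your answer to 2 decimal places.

From k distinct to k+1 distinct takes on average 9/(9-k) rolls.
Only the k = 4 term is needed: E = 9/5 = 1.800.

1.80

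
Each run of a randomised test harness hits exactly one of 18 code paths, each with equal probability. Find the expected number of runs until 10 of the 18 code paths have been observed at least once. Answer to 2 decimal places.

13.99

With k distinct code paths already seen, the next new one arrives after an expected 18/(18-k) runs.
Sum over k = 0,...,9: E = 18/18 + 18/17 + 18/16 + ... + 18/10 + 18/9 = 13.991.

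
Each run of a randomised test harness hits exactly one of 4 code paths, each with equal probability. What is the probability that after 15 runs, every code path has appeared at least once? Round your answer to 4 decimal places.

Let A_i be the event that code path i is missing after 15 runs. By inclusion–exclusion on the A_i,
P(all seen) = Σ_{j=0}^{4} (-1)^j C(4,j)((4-j)/4)^15
= 1.00000 - 0.05345 + 0.00018 - 0.00000 + 0.00000
= 0.94673.

0.9467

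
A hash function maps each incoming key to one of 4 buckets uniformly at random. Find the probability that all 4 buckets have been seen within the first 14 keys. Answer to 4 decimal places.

By inclusion–exclusion over which buckets are missing,
P(all seen) = Σ_{j=0}^{4} (-1)^j C(4,j)((4-j)/4)^14
= 1.00000 - 0.07127 + 0.00037 - 0.00000 + 0.00000
= 0.92909.

0.9291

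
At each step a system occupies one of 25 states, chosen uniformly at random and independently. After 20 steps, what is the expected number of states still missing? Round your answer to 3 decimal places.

For each state, P(unseen after 20) = (24/25)^20 = 0.4420.
By linearity of expectation, E[unseen] = 25·(24/25)^20 = 11.0501.

11.050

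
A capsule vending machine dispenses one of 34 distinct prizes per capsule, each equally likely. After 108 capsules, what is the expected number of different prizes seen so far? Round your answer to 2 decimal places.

For each prize, P(seen in 108 capsules) = 1 - (33/34)^108 = 0.960.
By linearity of expectation, E[distinct seen] = 34·(1 - (33/34)^108) = 32.647.

32.65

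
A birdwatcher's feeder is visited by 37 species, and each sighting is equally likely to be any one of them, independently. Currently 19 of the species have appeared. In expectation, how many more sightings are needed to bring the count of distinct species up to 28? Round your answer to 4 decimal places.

With k distinct species already seen, the next new one takes an expected 37/(37-k) sightings.
Sum over k = 19,...,27: E = 37/18 + 37/17 + 37/16 + ... + 37/11 + 37/10 = 24.64717.

24.6472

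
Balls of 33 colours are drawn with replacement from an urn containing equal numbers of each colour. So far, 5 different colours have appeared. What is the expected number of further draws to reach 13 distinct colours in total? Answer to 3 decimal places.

With k distinct colours already seen, the next new one takes an expected 33/(33-k) draws.
Sum over k = 5,...,12: E = 33/28 + 33/27 + 33/26 + ... + 33/22 + 33/21 = 10.8712.

10.871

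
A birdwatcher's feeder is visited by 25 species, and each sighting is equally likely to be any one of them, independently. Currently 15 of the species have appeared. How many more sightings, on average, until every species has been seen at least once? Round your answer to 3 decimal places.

With k distinct species already seen, the next new one takes an expected 25/(25-k) sightings.
Sum over k = 15,...,24: E = 25/10 + 25/9 + 25/8 + ... + 25/2 + 25/1 = 73.2242.

73.224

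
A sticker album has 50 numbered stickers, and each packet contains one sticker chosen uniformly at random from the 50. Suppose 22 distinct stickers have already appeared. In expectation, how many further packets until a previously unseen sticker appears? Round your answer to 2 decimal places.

1.79

The number of packets until the next new sticker is geometric with success probability 28/50, so its mean is 50/28.
E = 50/28 = 1.786.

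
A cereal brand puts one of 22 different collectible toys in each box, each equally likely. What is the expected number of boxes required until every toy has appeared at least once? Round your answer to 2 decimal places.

81.20

The wait to go from k to k+1 distinct toys is geometric with mean 22/(22-k).
E[T] = 22/22 + 22/21 + 22/20 + ... + 22/2 + 22/1 = 22·H_{22}.
H_{22} = 3.691, so E[T] = 81.198.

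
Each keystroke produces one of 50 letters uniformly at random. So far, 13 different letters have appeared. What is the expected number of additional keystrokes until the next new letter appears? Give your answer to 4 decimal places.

Each keystroke yields a new letter with probability (50-13)/50 = 37/50, so the wait is geometric with mean 50/37.
E = 50/37 = 1.35135.

1.3514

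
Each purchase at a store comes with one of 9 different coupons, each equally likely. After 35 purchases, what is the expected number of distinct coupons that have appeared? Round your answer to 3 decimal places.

8.854

For each coupon, P(seen in 35 purchases) = 1 - (8/9)^35 = 0.9838.
By linearity of expectation, E[distinct seen] = 9·(1 - (8/9)^35) = 8.8542.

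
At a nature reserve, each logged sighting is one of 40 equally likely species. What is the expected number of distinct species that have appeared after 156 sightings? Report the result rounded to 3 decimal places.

39.229

For each species, P(seen in 156 sightings) = 1 - (39/40)^156 = 0.9807.
By linearity of expectation, E[distinct seen] = 40·(1 - (39/40)^156) = 39.2295.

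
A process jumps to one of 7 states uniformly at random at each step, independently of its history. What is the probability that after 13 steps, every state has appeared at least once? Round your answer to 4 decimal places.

Let A_i be the event that state i is missing after 13 steps. By inclusion–exclusion on the A_i,
P(all seen) = Σ_{j=0}^{7} (-1)^j C(7,j)((7-j)/7)^13
= 1.00000 - 0.94360 + 0.26458 - 0.02424 + 0.00058 - 0.00000 + 0.00000 - 0.00000
= 0.29731.

0.2973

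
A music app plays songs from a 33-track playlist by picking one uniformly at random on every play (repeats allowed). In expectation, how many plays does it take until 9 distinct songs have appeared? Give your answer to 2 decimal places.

Going from k to k+1 distinct takes a geometric number of plays with mean 33/(33-k).
Sum over k = 0,...,8: E = 33/33 + 33/32 + 33/31 + ... + 33/26 + 33/25 = 10.324.

10.32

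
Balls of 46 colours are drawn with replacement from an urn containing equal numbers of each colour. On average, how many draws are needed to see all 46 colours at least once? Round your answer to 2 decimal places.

203.17

Split into phases: going from k distinct to k+1 distinct takes on average 46/(46-k) draws.
E[T] = 46/46 + 46/45 + 46/44 + ... + 46/2 + 46/1 = 46·H_{46}.
H_{46} = 4.417, so E[T] = 203.168.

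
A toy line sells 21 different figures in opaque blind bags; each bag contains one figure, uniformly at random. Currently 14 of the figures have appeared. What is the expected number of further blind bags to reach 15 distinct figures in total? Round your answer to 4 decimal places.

3.0000

From k distinct to k+1 distinct takes on average 21/(21-k) blind bags.
Only the k = 14 term is needed: E = 21/7 = 3.00000.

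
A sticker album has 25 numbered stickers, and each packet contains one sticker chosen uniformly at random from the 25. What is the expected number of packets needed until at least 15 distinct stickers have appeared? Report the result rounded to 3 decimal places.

With k distinct stickers already seen, the next new one arrives after an expected 25/(25-k) packets.
Sum over k = 0,...,14: E = 25/25 + 25/24 + 25/23 + ... + 25/12 + 25/11 = 22.1747.

22.175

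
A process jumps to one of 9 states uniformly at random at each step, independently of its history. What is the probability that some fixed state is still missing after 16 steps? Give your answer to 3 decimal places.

Each step misses the fixed state with probability (9-1)/9 = 8/9, independently.
P(still missing after 16) = (8/9)^16 = 0.1519.

0.152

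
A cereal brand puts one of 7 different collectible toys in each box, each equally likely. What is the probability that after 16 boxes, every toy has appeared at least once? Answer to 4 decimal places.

Let A_i be the event that toy i is missing after 16 boxes. By inclusion–exclusion on the A_i,
P(all seen) = Σ_{j=0}^{7} (-1)^j C(7,j)((7-j)/7)^16
= 1.00000 - 0.59422 + 0.09642 - 0.00452 + 0.00005 - 0.00000 + 0.00000 - 0.00000
= 0.49772.

0.4977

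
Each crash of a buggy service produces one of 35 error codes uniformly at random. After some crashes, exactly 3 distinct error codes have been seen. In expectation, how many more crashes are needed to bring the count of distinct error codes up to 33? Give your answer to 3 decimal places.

89.547

With k distinct error codes already seen, the next new one takes an expected 35/(35-k) crashes.
Sum over k = 3,...,32: E = 35/32 + 35/31 + 35/30 + ... + 35/4 + 35/3 = 89.5473.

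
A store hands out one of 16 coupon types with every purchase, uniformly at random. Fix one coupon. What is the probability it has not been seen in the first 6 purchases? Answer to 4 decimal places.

Each purchase misses the fixed coupon with probability (16-1)/16 = 15/16, independently.
P(still missing after 6) = (15/16)^6 = 0.67893.

0.6789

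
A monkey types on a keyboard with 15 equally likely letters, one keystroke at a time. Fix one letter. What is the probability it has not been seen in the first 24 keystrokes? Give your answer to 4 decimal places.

Each keystroke misses the fixed letter with probability (15-1)/15 = 14/15, independently.
P(still missing after 24) = (14/15)^24 = 0.19093.

0.1909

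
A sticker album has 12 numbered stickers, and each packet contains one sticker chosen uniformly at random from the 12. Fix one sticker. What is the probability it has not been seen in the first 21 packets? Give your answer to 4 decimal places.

0.1609

Each packet misses the fixed sticker with probability (12-1)/12 = 11/12, independently.
P(still missing after 21) = (11/12)^21 = 0.16086.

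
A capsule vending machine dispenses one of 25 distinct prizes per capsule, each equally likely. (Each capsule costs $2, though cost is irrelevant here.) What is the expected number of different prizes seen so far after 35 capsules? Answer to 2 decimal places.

19.01

For each prize, P(seen in 35 capsules) = 1 - (24/25)^35 = 0.760.
By linearity of expectation, E[distinct seen] = 25·(1 - (24/25)^35) = 19.010.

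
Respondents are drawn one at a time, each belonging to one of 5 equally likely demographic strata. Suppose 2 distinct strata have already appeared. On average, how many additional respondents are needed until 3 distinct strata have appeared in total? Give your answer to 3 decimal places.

From k distinct to k+1 distinct takes on average 5/(5-k) respondents.
Only the k = 2 term is needed: E = 5/3 = 1.6667.

1.667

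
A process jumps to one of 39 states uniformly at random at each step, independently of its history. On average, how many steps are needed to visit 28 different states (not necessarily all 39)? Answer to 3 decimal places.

48.113

Going from k to k+1 distinct takes a geometric number of steps with mean 39/(39-k).
Sum over k = 0,...,27: E = 39/39 + 39/38 + 39/37 + ... + 39/13 + 39/12 = 48.1130.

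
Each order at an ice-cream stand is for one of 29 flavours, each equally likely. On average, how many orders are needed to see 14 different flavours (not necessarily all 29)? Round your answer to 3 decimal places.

18.659

With k distinct flavours already seen, the next new one arrives after an expected 29/(29-k) orders.
Sum over k = 0,...,13: E = 29/29 + 29/28 + 29/27 + ... + 29/17 + 29/16 = 18.6593.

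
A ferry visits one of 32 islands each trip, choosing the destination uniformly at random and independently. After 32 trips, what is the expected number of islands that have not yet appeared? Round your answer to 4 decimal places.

For each island, P(unseen after 32) = (31/32)^32 = 0.36206.
By linearity of expectation, E[unseen] = 32·(31/32)^32 = 11.58577.

11.5858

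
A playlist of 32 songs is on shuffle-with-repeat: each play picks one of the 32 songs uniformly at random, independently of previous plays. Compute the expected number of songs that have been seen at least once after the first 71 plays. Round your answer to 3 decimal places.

28.641

For each song, P(seen in 71 plays) = 1 - (31/32)^71 = 0.8950.
By linearity of expectation, E[distinct seen] = 32·(1 - (31/32)^71) = 28.6412.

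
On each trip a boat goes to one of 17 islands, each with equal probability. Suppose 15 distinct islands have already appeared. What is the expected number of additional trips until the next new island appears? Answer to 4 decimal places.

The number of trips until the next new island is geometric with success probability 2/17, so its mean is 17/2.
E = 17/2 = 8.50000.

8.5000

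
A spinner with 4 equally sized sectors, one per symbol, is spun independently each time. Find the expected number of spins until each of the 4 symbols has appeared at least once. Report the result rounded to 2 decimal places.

8.33

Split into phases: going from k distinct to k+1 distinct takes on average 4/(4-k) spins.
E[T] = 4/4 + 4/3 + 4/2 + 4/1 = 4·H_{4}.
H_{4} = 2.083, so E[T] = 8.333.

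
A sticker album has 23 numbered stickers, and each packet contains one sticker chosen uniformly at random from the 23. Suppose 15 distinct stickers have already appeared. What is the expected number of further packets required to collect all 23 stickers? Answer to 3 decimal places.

The wait to go from k to k+1 distinct stickers is geometric with mean 23/(23-k).
Sum over k = 15,...,22: E = 23/8 + 23/7 + 23/6 + ... + 23/2 + 23/1 = 62.5107.

62.511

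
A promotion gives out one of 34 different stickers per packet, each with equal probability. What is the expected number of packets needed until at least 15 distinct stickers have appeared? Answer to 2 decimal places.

Going from k to k+1 distinct takes a geometric number of packets with mean 34/(34-k).
Sum over k = 0,...,14: E = 34/34 + 34/33 + 34/32 + ... + 34/21 + 34/20 = 19.396.

19.40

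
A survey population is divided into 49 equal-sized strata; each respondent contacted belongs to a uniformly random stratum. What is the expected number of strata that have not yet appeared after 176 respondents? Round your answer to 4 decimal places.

For each stratum, P(unseen after 176) = (48/49)^176 = 0.02654.
By linearity of expectation, E[unseen] = 49·(48/49)^176 = 1.30060.

1.3006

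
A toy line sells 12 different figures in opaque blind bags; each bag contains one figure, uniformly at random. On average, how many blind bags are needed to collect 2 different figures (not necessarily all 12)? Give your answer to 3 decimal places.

2.091

With k distinct figures already seen, the next new one arrives after an expected 12/(12-k) blind bags.
Sum over k = 0,...,1: E = 12/12 + 12/11 = 2.0909.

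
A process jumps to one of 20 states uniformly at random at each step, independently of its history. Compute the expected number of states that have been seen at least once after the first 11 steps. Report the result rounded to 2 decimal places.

For each state, P(seen in 11 steps) = 1 - (19/20)^11 = 0.431.
By linearity of expectation, E[distinct seen] = 20·(1 - (19/20)^11) = 8.624.

8.62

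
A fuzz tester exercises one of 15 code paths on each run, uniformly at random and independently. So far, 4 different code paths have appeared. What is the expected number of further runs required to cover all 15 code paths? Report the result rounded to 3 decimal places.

The wait to go from k to k+1 distinct code paths is geometric with mean 15/(15-k).
Sum over k = 4,...,14: E = 15/11 + 15/10 + 15/9 + ... + 15/2 + 15/1 = 45.2982.

45.298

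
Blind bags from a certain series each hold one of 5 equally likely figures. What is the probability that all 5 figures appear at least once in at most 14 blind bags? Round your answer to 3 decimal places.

0.788

Let A_i be the event that figure i is missing after 14 blind bags. By inclusion–exclusion on the A_i,
P(all seen) = Σ_{j=0}^{5} (-1)^j C(5,j)((5-j)/5)^14
= 1.0000 - 0.2199 + 0.0078 - 0.0000 + 0.0000 - 0.0000
= 0.7879.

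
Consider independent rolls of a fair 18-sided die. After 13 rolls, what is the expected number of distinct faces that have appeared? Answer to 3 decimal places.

For each face, P(seen in 13 rolls) = 1 - (17/18)^13 = 0.5243.
By linearity of expectation, E[distinct seen] = 18·(1 - (17/18)^13) = 9.4382.

9.438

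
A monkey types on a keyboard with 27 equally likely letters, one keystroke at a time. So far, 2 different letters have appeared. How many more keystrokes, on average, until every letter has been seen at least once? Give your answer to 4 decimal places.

103.0309

The wait to go from k to k+1 distinct letters is geometric with mean 27/(27-k).
Sum over k = 2,...,26: E = 27/25 + 27/24 + 27/23 + ... + 27/2 + 27/1 = 103.03087.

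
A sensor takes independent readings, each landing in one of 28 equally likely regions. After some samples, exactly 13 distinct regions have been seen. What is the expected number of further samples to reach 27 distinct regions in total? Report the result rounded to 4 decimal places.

64.9104

The wait to go from k to k+1 distinct regions is geometric with mean 28/(28-k).
Sum over k = 13,...,26: E = 28/15 + 28/14 + 28/13 + ... + 28/3 + 28/2 = 64.91041.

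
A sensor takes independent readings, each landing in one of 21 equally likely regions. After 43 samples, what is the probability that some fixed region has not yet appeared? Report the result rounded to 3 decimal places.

0.123

On each sample the fixed region fails to appear with probability 20/21.
P(still missing after 43) = (20/21)^43 = 0.1227.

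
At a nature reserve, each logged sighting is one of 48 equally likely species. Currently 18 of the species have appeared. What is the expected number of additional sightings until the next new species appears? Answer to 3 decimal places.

Each sighting yields a new species with probability (48-18)/48 = 30/48, so the wait is geometric with mean 48/30.
E = 48/30 = 1.6000.

1.600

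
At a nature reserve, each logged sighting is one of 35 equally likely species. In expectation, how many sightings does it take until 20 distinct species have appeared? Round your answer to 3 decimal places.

28.999

Going from k to k+1 distinct takes a geometric number of sightings with mean 35/(35-k).
Sum over k = 0,...,19: E = 35/35 + 35/34 + 35/33 + ... + 35/17 + 35/16 = 28.9993.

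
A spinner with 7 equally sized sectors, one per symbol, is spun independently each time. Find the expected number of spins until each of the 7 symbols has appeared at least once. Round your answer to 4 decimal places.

18.1500

The wait to go from k to k+1 distinct symbols is geometric with mean 7/(7-k).
E[T] = 7/7 + 7/6 + 7/5 + ... + 7/2 + 7/1 = 7·H_{7}.
H_{7} = 2.59286, so E[T] = 18.15000.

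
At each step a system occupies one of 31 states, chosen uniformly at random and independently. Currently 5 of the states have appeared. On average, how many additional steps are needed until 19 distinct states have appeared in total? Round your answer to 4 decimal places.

23.2875

From k distinct to k+1 distinct takes on average 31/(31-k) steps.
Sum over k = 5,...,18: E = 31/26 + 31/25 + 31/24 + ... + 31/14 + 31/13 = 23.28748.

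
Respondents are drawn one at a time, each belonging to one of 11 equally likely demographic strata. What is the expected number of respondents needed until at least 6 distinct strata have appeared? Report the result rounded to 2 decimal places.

8.10

Going from k to k+1 distinct takes a geometric number of respondents with mean 11/(11-k).
Sum over k = 0,...,5: E = 11/11 + 11/10 + 11/9 + 11/8 + 11/7 + 11/6 = 8.102.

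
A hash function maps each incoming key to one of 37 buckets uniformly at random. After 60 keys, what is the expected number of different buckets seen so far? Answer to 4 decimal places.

For each bucket, P(seen in 60 keys) = 1 - (36/37)^60 = 0.80678.
By linearity of expectation, E[distinct seen] = 37·(1 - (36/37)^60) = 29.85095.

29.8510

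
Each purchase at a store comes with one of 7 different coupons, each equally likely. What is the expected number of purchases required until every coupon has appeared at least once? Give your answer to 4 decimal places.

18.1500

After k distinct coupons have appeared, the next purchase gives a new one with probability (7-k)/7, so the expected wait for the (k+1)-th is 7/(7-k).
E[T] = 7/7 + 7/6 + 7/5 + ... + 7/2 + 7/1 = 7·H_{7}.
H_{7} = 2.59286, so E[T] = 18.15000.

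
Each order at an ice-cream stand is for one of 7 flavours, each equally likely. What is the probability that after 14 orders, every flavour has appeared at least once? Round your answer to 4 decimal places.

0.3666

Let A_i be the event that flavour i is missing after 14 orders. By inclusion–exclusion on the A_i,
P(all seen) = Σ_{j=0}^{7} (-1)^j C(7,j)((7-j)/7)^14
= 1.00000 - 0.80880 + 0.18898 - 0.01385 + 0.00025 - 0.00000 + 0.00000 - 0.00000
= 0.36657.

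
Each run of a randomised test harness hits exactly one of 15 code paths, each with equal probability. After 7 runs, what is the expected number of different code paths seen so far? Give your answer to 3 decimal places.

5.746

For each code path, P(seen in 7 runs) = 1 - (14/15)^7 = 0.3830.
By linearity of expectation, E[distinct seen] = 15·(1 - (14/15)^7) = 5.7456.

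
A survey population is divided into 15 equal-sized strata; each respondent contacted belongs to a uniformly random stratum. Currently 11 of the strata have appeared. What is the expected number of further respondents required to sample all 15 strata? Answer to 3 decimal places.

With k distinct strata already seen, the next new one takes an expected 15/(15-k) respondents.
Sum over k = 11,...,14: E = 15/4 + 15/3 + 15/2 + 15/1 = 31.2500.

31.250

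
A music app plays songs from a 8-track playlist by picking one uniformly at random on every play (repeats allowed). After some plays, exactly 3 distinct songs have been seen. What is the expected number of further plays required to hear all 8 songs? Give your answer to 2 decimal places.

With k distinct songs already seen, the next new one takes an expected 8/(8-k) plays.
Sum over k = 3,...,7: E = 8/5 + 8/4 + 8/3 + 8/2 + 8/1 = 18.267.

18.27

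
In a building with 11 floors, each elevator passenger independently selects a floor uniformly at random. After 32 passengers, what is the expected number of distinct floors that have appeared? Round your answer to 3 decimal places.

For each floor, P(seen in 32 passengers) = 1 - (10/11)^32 = 0.9526.
By linearity of expectation, E[distinct seen] = 11·(1 - (10/11)^32) = 10.4790.

10.479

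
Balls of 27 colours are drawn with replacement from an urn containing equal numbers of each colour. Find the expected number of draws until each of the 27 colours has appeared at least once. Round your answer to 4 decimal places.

105.0693

The wait to go from k to k+1 distinct colours is geometric with mean 27/(27-k).
E[T] = 27/27 + 27/26 + 27/25 + ... + 27/2 + 27/1 = 27·H_{27}.
H_{27} = 3.89146, so E[T] = 105.06933.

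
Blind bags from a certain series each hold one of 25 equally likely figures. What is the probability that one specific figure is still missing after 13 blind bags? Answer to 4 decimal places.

0.5882

On each blind bag the fixed figure fails to appear with probability 24/25.
P(still missing after 13) = (24/25)^13 = 0.58820.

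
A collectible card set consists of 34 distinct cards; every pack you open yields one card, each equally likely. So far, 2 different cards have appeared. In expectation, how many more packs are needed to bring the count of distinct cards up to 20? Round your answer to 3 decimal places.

The wait to go from k to k+1 distinct cards is geometric with mean 34/(34-k).
Sum over k = 2,...,19: E = 34/32 + 34/31 + 34/30 + ... + 34/16 + 34/15 = 27.4357.

27.436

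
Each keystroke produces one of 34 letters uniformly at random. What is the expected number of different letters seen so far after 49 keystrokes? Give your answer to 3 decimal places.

26.126

For each letter, P(seen in 49 keystrokes) = 1 - (33/34)^49 = 0.7684.
By linearity of expectation, E[distinct seen] = 34·(1 - (33/34)^49) = 26.1260.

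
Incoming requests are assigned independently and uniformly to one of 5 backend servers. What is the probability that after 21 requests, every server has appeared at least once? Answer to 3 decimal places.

By inclusion–exclusion over which servers are missing,
P(all seen) = Σ_{j=0}^{5} (-1)^j C(5,j)((5-j)/5)^21
= 1.0000 - 0.0461 + 0.0002 - 0.0000 + 0.0000 - 0.0000
= 0.9541.

0.954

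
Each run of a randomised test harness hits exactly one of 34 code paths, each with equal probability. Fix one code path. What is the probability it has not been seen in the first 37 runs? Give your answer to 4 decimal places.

On each run the fixed code path fails to appear with probability 33/34.
P(still missing after 37) = (33/34)^37 = 0.33136.

0.3314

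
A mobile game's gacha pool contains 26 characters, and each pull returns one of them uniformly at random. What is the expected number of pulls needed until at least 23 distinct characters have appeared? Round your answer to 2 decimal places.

Going from k to k+1 distinct takes a geometric number of pulls with mean 26/(26-k).
Sum over k = 0,...,22: E = 26/26 + 26/25 + 26/24 + ... + 26/5 + 26/4 = 52.548.

52.55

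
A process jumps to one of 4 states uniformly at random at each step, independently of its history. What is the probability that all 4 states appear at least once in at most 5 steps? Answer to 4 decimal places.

By inclusion–exclusion over which states are missing,
P(all seen) = Σ_{j=0}^{4} (-1)^j C(4,j)((4-j)/4)^5
= 1.00000 - 0.94922 + 0.18750 - 0.00391 + 0.00000
= 0.23438.

0.2344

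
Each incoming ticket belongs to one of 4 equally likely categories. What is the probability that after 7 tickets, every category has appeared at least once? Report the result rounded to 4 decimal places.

0.5127

By inclusion–exclusion over which categories are missing,
P(all seen) = Σ_{j=0}^{4} (-1)^j C(4,j)((4-j)/4)^7
= 1.00000 - 0.53394 + 0.04688 - 0.00024 + 0.00000
= 0.51270.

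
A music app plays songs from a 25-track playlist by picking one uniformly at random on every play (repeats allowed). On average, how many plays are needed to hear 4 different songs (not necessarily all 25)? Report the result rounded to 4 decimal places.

4.2650

Going from k to k+1 distinct takes a geometric number of plays with mean 25/(25-k).
Sum over k = 0,...,3: E = 25/25 + 25/24 + 25/23 + 25/22 = 4.26499.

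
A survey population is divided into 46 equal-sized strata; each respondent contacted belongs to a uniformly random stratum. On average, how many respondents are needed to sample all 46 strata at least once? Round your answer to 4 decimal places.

The wait to go from k to k+1 distinct strata is geometric with mean 46/(46-k).
E[T] = 46/46 + 46/45 + 46/44 + ... + 46/2 + 46/1 = 46·H_{46}.
H_{46} = 4.41669, so E[T] = 203.16761.

203.1676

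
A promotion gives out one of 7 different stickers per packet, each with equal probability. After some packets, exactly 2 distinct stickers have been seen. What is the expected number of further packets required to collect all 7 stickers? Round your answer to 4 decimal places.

From k distinct to k+1 distinct takes on average 7/(7-k) packets.
Sum over k = 2,...,6: E = 7/5 + 7/4 + 7/3 + 7/2 + 7/1 = 15.98333.

15.9833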